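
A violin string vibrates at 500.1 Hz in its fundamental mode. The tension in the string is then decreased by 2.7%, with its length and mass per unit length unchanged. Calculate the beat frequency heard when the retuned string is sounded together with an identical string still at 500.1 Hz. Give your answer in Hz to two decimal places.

For a string, f ∝ √T, so the new frequency is 500.1·√0.973 = 493.3025 Hz.
f_beat = |493.3025 − 500.1| = 6.80 Hz.

6.80 Hz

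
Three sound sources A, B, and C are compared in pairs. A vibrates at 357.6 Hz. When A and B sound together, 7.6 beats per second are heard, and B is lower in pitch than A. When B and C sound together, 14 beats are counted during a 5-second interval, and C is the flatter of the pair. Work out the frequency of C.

B is below A, so f_B = 357.6 − 7.6 = 350 Hz.
B–C: Beat frequency = 14/5 = 2.8 Hz.
C is below B, so f_C = 350 − 2.8 = 347.2 Hz.

347.2 Hz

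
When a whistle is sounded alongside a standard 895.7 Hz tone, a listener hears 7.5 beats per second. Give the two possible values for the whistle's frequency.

888.2 Hz or 903.2 Hz

|f − 895.7| = 7.5, so f = 895.7 ± 7.5.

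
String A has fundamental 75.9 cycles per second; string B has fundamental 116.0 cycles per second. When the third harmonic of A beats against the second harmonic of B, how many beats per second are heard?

4.3 Hz

Third harmonic of the first: 3·75.9 = 227.7 Hz.
Second harmonic of the second: 2·116.0 = 232.0 Hz.
f_beat = |227.7 − 232.0| = 4.3 Hz.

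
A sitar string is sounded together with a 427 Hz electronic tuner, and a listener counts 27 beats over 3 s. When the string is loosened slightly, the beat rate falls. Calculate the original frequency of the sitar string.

436 Hz

Beat frequency = 27/3 = 9 Hz.
|f − 427| = 9, so the sitar string was at either 418 Hz or 436 Hz.
Reducing tension lowers a string's frequency; the adjustment lowers the sitar string's frequency.
The beat rate fell, so the adjustment moved the sitar string toward 427 Hz — it must have started above the reference.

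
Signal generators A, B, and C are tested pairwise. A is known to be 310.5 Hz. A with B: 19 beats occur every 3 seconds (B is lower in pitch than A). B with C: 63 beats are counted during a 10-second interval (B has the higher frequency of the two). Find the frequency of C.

A–B: Beat frequency = 19/3 = 6.3333 Hz.
B is below A, so f_B = 310.5 − 6.3333 = 304.1667 Hz.
B–C: Beat frequency = 63/10 = 6.3 Hz.
C is below B, so f_C = 304.1667 − 6.3 = 297.8667 Hz.

297.8667 Hz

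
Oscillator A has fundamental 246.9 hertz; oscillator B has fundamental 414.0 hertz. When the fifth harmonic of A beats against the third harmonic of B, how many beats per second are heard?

7.5 Hz

Fifth harmonic of the first: 5·246.9 = 1234.5 Hz.
Third harmonic of the second: 3·414.0 = 1242.0 Hz.
f_beat = |1234.5 − 1242.0| = 7.5 Hz.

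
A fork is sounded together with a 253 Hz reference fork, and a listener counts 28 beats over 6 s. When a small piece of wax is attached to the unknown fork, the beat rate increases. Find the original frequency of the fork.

Beat frequency = 28/6 = 4.6667 Hz.
|f − 253| = 4.6667, so the fork was at either 248.3333 Hz or 257.6667 Hz.
Loading a fork with wax lowers its frequency; the adjustment lowers the fork's frequency.
The beat rate rose, so the adjustment moved the fork further from 253 Hz — it was already below the reference.

248.3333 Hz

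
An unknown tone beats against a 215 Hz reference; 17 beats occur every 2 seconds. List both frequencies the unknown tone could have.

Beat frequency = 17/2 = 8.5 Hz.
|f − 215| = 8.5, so f = 215 ± 8.5.

206.5 Hz or 223.5 Hz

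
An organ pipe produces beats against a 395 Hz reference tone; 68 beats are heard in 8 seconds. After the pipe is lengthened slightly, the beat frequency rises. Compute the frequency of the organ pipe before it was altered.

Beat frequency = 68/8 = 8.5 Hz.
|f − 395| = 8.5, so the organ pipe was at either 386.5 Hz or 403.5 Hz.
A longer pipe has a lower fundamental; the adjustment lowers the organ pipe's frequency.
The beat rate rose, so the adjustment moved the organ pipe further from 395 Hz — it was already below the reference.

386.5 Hz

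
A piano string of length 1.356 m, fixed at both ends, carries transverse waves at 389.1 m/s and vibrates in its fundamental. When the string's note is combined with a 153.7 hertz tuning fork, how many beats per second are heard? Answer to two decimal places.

10.23 Hz

For a string fixed at both ends, f_n = n·v/(2L) = 1·389.1/(2·1.356) = 143.4735 Hz.
f_beat = |143.4735 − 153.7| = 10.23 Hz.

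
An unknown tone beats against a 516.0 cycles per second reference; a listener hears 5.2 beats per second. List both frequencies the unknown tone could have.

|f − 516.0| = 5.2, so f = 516.0 ± 5.2.

510.8 Hz or 521.2 Hz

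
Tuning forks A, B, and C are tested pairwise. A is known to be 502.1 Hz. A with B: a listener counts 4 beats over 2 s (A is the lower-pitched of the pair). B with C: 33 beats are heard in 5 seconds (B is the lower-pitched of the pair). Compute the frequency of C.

A–B: Beat frequency = 4/2 = 2 Hz.
B is above A, so f_B = 502.1 + 2 = 504.1 Hz.
B–C: Beat frequency = 33/5 = 6.6 Hz.
C is above B, so f_C = 504.1 + 6.6 = 510.7 Hz.

510.7 Hz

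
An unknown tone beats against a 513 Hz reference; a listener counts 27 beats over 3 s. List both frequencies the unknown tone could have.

504 Hz or 522 Hz

Beat frequency = 27/3 = 9 Hz.
|f − 513| = 9, so f = 513 ± 9.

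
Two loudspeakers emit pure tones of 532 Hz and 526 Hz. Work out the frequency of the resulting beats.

Beats arise from superposition of two nearby frequencies; the beat rate is |f₁ − f₂|.
|532 − 526| = 6 Hz.

6 Hz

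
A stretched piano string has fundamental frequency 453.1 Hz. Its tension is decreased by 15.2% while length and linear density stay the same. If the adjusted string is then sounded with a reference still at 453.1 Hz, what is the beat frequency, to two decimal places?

35.85 Hz

For a string, f ∝ √T, so the new frequency is 453.1·√0.848 = 417.2458 Hz.
f_beat = |417.2458 − 453.1| = 35.85 Hz.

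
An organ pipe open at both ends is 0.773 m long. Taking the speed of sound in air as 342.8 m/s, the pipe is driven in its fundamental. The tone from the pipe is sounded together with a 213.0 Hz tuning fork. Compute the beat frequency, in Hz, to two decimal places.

Open pipe: f_n = n·v/(2L) = 1·342.8/(2·0.773) = 221.7335 Hz.
f_beat = |221.7335 − 213.0| = 8.73 Hz.

8.73 Hz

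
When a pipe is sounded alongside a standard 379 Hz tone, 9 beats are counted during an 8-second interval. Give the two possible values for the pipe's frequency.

377.875 Hz or 380.125 Hz

Beat frequency = 9/8 = 1.125 Hz.
|f − 379| = 1.125, so f = 379 ± 1.125.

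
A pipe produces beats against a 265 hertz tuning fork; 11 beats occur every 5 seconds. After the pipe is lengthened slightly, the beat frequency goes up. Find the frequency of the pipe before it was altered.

Beat frequency = 11/5 = 2.2 Hz.
|f − 265| = 2.2, so the pipe was at either 262.8 Hz or 267.2 Hz.
A longer pipe has a lower fundamental; the adjustment lowers the pipe's frequency.
The beat rate rose, so the adjustment moved the pipe further from 265 Hz — it was already below the reference.

262.8 Hz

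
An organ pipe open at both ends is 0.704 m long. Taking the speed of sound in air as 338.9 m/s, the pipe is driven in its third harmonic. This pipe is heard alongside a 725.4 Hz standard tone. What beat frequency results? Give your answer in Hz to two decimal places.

3.31 Hz

Open pipe: f_n = n·v/(2L) = 3·338.9/(2·0.704) = 722.0881 Hz.
f_beat = |722.0881 − 725.4| = 3.31 Hz.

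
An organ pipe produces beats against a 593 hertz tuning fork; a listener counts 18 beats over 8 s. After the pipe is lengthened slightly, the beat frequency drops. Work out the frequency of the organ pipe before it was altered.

Beat frequency = 18/8 = 2.25 Hz.
|f − 593| = 2.25, so the organ pipe was at either 590.75 Hz or 595.25 Hz.
A longer pipe has a lower fundamental; the adjustment lowers the organ pipe's frequency.
The beat rate fell, so the adjustment moved the organ pipe toward 593 Hz — it must have started above the reference.

595.25 Hz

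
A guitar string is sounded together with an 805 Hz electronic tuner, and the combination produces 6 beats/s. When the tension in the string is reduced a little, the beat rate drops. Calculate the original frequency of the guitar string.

811 Hz

|f − 805| = 6, so the guitar string was at either 799 Hz or 811 Hz.
Lower tension means lower frequency; the adjustment lowers the guitar string's frequency.
The beat rate fell, so the adjustment moved the guitar string toward 805 Hz — it must have started above the reference.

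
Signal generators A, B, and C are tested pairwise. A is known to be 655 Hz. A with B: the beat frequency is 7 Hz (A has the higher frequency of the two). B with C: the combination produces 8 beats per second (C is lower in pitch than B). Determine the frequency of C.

B is below A, so f_B = 655 − 7 = 648 Hz.
C is below B, so f_C = 648 − 8 = 640 Hz.

640 Hz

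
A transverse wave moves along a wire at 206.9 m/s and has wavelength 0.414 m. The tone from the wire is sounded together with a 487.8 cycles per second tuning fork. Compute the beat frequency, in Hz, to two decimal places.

11.96 Hz

Source frequency f = v/λ = 206.9/0.414 = 499.7585 Hz.
f_beat = |499.7585 − 487.8| = 11.96 Hz.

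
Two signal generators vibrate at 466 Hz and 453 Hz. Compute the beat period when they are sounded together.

f_beat = |466 − 453| = 13 Hz.
Beat period T = 1 / f_beat = 1 / 13 s.

0.077 s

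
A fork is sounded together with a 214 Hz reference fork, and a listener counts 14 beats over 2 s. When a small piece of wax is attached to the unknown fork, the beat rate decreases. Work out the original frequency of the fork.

221 Hz

Beat frequency = 14/2 = 7 Hz.
|f − 214| = 7, so the fork was at either 207 Hz or 221 Hz.
Loading a fork with wax lowers its frequency; the adjustment lowers the fork's frequency.
The beat rate fell, so the adjustment moved the fork toward 214 Hz — it must have started above the reference.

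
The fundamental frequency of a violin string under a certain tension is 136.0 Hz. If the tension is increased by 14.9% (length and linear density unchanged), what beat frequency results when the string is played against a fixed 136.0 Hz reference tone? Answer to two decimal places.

9.78 Hz

For a string, f ∝ √T, so the new frequency is 136.0·√1.149 = 145.7803 Hz.
f_beat = |145.7803 − 136.0| = 9.78 Hz.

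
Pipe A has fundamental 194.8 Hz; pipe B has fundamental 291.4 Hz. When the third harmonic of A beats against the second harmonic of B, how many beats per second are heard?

Third harmonic of the first: 3·194.8 = 584.4 Hz.
Second harmonic of the second: 2·291.4 = 582.8 Hz.
f_beat = |584.4 − 582.8| = 1.6 Hz.

1.6 Hz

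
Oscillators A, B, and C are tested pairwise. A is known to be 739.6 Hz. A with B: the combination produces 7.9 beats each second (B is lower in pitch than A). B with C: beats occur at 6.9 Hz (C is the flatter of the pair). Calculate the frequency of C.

724.8 Hz

B is below A, so f_B = 739.6 − 7.9 = 731.7 Hz.
C is below B, so f_C = 731.7 − 6.9 = 724.8 Hz.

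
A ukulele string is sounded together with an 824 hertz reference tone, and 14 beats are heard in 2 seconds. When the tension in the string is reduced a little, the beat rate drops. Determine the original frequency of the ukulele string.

831 Hz

Beat frequency = 14/2 = 7 Hz.
|f − 824| = 7, so the ukulele string was at either 817 Hz or 831 Hz.
Lower tension means lower frequency; the adjustment lowers the ukulele string's frequency.
The beat rate fell, so the adjustment moved the ukulele string toward 824 Hz — it must have started above the reference.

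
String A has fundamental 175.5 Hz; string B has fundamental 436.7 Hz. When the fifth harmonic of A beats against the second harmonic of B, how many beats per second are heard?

Fifth harmonic of the first: 5·175.5 = 877.5 Hz.
Second harmonic of the second: 2·436.7 = 873.4 Hz.
f_beat = |877.5 − 873.4| = 4.1 Hz.

4.1 Hz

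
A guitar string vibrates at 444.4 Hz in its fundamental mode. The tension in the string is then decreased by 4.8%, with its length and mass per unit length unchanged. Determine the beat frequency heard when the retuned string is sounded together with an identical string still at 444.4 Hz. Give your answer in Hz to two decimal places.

10.80 Hz

For a string, f ∝ √T, so the new frequency is 444.4·√0.952 = 433.6032 Hz.
f_beat = |433.6032 − 444.4| = 10.80 Hz.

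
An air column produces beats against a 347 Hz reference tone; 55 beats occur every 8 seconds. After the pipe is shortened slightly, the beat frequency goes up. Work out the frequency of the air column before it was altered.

Beat frequency = 55/8 = 6.875 Hz.
|f − 347| = 6.875, so the air column was at either 340.125 Hz or 353.875 Hz.
A shorter pipe has a higher fundamental; the adjustment raises the air column's frequency.
The beat rate rose, so the adjustment moved the air column further from 347 Hz — it was already above the reference.

353.875 Hz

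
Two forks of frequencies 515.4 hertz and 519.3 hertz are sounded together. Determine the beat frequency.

f_beat = |f₁ − f₂|.
|515.4 − 519.3| = 3.9 Hz.

3.9 Hz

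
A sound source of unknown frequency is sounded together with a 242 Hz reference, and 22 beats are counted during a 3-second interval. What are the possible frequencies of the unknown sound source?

234.6667 Hz or 249.3333 Hz

Beat frequency = 22/3 = 7.3333 Hz.
|f − 242| = 7.3333, so f = 242 ± 7.3333.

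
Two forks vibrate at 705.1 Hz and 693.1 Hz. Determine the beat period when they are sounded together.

f_beat = |705.1 − 693.1| = 12 Hz.
Beat period T = 1 / f_beat = 1 / 12 s.

0.083 s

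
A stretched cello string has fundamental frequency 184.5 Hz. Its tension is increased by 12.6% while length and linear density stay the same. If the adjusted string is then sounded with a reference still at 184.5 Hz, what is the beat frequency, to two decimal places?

For a string, f ∝ √T, so the new frequency is 184.5·√1.126 = 195.7788 Hz.
f_beat = |195.7788 − 184.5| = 11.28 Hz.

11.28 Hz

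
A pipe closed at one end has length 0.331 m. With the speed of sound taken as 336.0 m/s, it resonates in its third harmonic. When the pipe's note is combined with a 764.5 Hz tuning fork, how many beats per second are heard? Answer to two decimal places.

Closed pipe (odd harmonics): f_n = n·v/(4L) = 3·336.0/(4·0.331) = 761.3293 Hz.
f_beat = |761.3293 − 764.5| = 3.17 Hz.

3.17 Hz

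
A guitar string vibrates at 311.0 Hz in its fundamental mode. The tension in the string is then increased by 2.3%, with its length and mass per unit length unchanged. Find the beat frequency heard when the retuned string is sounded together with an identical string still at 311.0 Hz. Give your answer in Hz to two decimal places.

For a string, f ∝ √T, so the new frequency is 311.0·√1.023 = 314.5562 Hz.
f_beat = |314.5562 − 311.0| = 3.56 Hz.

3.56 Hz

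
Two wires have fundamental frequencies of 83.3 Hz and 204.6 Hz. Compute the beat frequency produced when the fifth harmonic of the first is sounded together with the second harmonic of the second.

Fifth harmonic of the first: 5·83.3 = 416.5 Hz.
Second harmonic of the second: 2·204.6 = 409.2 Hz.
f_beat = |416.5 − 409.2| = 7.3 Hz.

7.3 Hz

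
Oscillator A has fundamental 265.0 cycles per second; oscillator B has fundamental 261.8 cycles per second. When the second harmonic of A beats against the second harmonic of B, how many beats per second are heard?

Second harmonic of the first: 2·265.0 = 530.0 Hz.
Second harmonic of the second: 2·261.8 = 523.6 Hz.
f_beat = |530.0 − 523.6| = 6.4 Hz.

6.4 Hz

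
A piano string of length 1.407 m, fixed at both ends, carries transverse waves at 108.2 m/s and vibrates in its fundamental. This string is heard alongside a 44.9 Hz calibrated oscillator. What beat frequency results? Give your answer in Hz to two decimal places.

For a string fixed at both ends, f_n = n·v/(2L) = 1·108.2/(2·1.407) = 38.4506 Hz.
f_beat = |38.4506 − 44.9| = 6.45 Hz.

6.45 Hz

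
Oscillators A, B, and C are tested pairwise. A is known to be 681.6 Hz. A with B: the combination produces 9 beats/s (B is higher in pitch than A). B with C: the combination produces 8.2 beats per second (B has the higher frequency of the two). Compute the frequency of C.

B is above A, so f_B = 681.6 + 9 = 690.6 Hz.
C is below B, so f_C = 690.6 − 8.2 = 682.4 Hz.

682.4 Hz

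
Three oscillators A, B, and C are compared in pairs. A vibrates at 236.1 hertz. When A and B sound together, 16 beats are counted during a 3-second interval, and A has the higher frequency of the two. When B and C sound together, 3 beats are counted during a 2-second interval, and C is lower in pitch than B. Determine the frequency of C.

229.2667 Hz

A–B: Beat frequency = 16/3 = 5.3333 Hz.
B is below A, so f_B = 236.1 − 5.3333 = 230.7667 Hz.
B–C: Beat frequency = 3/2 = 1.5 Hz.
C is below B, so f_C = 230.7667 − 1.5 = 229.2667 Hz.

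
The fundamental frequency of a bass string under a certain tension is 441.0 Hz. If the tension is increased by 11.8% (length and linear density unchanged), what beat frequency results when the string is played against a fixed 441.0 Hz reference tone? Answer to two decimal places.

For a string, f ∝ √T, so the new frequency is 441.0·√1.118 = 466.2936 Hz.
f_beat = |466.2936 − 441.0| = 25.29 Hz.

25.29 Hz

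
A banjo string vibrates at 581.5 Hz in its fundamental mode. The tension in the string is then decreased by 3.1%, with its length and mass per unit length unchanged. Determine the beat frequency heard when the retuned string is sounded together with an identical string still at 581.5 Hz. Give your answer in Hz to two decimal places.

For a string, f ∝ √T, so the new frequency is 581.5·√0.969 = 572.4158 Hz.
f_beat = |572.4158 − 581.5| = 9.08 Hz.

9.08 Hz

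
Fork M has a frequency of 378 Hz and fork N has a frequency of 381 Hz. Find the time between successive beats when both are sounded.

0.333 s

f_beat = |378 − 381| = 3 Hz.
Beat period T = 1 / f_beat = 1 / 3 s.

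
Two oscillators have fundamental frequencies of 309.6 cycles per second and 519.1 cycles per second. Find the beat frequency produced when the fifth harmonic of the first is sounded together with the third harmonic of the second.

Fifth harmonic of the first: 5·309.6 = 1548.0 Hz.
Third harmonic of the second: 3·519.1 = 1557.3 Hz.
f_beat = |1548.0 − 1557.3| = 9.3 Hz.

9.3 Hz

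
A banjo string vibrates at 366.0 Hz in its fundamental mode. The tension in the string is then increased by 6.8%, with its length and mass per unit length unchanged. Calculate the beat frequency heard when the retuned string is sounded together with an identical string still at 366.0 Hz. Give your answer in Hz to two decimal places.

12.24 Hz

For a string, f ∝ √T, so the new frequency is 366.0·√1.068 = 378.2394 Hz.
f_beat = |378.2394 − 366.0| = 12.24 Hz.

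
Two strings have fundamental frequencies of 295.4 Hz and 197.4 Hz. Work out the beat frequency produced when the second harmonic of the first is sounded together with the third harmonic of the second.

1.4 Hz

Second harmonic of the first: 2·295.4 = 590.8 Hz.
Third harmonic of the second: 3·197.4 = 592.2 Hz.
f_beat = |590.8 − 592.2| = 1.4 Hz.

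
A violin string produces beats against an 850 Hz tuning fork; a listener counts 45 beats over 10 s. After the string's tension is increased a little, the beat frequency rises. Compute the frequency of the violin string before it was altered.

854.5 Hz

Beat frequency = 45/10 = 4.5 Hz.
|f − 850| = 4.5, so the violin string was at either 845.5 Hz or 854.5 Hz.
Higher tension means higher frequency; the adjustment raises the violin string's frequency.
The beat rate rose, so the adjustment moved the violin string further from 850 Hz — it was already above the reference.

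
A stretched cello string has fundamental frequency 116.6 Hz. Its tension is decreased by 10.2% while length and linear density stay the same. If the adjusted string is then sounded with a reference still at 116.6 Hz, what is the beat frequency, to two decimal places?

For a string, f ∝ √T, so the new frequency is 116.6·√0.898 = 110.4935 Hz.
f_beat = |110.4935 − 116.6| = 6.11 Hz.

6.11 Hz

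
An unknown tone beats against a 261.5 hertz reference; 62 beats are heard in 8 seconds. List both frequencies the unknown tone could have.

253.75 Hz or 269.25 Hz

Beat frequency = 62/8 = 7.75 Hz.
|f − 261.5| = 7.75, so f = 261.5 ± 7.75.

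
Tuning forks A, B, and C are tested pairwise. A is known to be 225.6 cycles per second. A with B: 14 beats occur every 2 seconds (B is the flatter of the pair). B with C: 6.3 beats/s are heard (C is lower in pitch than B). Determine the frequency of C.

212.3 Hz

A–B: Beat frequency = 14/2 = 7 Hz.
B is below A, so f_B = 225.6 − 7 = 218.6 Hz.
C is below B, so f_C = 218.6 − 6.3 = 212.3 Hz.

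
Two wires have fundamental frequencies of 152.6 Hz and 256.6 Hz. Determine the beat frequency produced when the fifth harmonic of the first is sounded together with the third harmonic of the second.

6.8 Hz

Fifth harmonic of the first: 5·152.6 = 763.0 Hz.
Third harmonic of the second: 3·256.6 = 769.8 Hz.
f_beat = |763.0 − 769.8| = 6.8 Hz.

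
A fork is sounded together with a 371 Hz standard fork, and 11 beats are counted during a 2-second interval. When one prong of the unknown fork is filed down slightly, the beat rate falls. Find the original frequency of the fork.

Beat frequency = 11/2 = 5.5 Hz.
|f − 371| = 5.5, so the fork was at either 365.5 Hz or 376.5 Hz.
Filing a prong removes mass and raises the fork's frequency; the adjustment raises the fork's frequency.
The beat rate fell, so the adjustment moved the fork toward 371 Hz — it must have started below the reference.

365.5 Hz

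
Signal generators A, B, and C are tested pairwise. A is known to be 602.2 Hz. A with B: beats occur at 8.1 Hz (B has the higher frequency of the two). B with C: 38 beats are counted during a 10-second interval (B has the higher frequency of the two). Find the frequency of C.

606.5 Hz

B is above A, so f_B = 602.2 + 8.1 = 610.3 Hz.
B–C: Beat frequency = 38/10 = 3.8 Hz.
C is below B, so f_C = 610.3 − 3.8 = 606.5 Hz.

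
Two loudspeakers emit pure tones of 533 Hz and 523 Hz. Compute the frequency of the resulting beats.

10 Hz

The beat frequency equals the magnitude of the frequency difference.
|533 − 523| = 10 Hz.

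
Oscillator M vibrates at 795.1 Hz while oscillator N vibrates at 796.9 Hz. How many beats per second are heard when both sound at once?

Beats arise from superposition of two nearby frequencies; the beat rate is |f₁ − f₂|.
|795.1 − 796.9| = 1.8 Hz.

1.8 Hz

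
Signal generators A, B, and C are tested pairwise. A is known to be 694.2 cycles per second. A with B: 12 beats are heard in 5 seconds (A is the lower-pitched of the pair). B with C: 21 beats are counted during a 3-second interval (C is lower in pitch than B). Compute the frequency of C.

689.6 Hz

A–B: Beat frequency = 12/5 = 2.4 Hz.
B is above A, so f_B = 694.2 + 2.4 = 696.6 Hz.
B–C: Beat frequency = 21/3 = 7 Hz.
C is below B, so f_C = 696.6 − 7 = 689.6 Hz.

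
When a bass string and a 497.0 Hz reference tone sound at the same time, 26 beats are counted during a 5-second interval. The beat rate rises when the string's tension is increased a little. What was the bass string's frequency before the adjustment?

502.2 Hz

Beat frequency = 26/5 = 5.2 Hz.
|f − 497.0| = 5.2, so the bass string was at either 491.8 Hz or 502.2 Hz.
Higher tension means higher frequency; the adjustment raises the bass string's frequency.
The beat rate rose, so the adjustment moved the bass string further from 497.0 Hz — it was already above the reference.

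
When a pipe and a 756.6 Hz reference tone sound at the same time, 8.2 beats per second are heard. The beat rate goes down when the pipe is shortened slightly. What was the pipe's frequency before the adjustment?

748.4 Hz

|f − 756.6| = 8.2, so the pipe was at either 748.4 Hz or 764.8 Hz.
A shorter pipe has a higher fundamental; the adjustment raises the pipe's frequency.
The beat rate fell, so the adjustment moved the pipe toward 756.6 Hz — it must have started below the reference.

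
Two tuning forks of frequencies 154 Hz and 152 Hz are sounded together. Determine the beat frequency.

Beats arise from superposition of two nearby frequencies; the beat rate is |f₁ − f₂|.
|154 − 152| = 2 Hz.

2 Hz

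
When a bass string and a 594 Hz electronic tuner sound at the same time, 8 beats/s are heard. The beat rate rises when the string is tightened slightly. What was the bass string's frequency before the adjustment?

|f − 594| = 8, so the bass string was at either 586 Hz or 602 Hz.
Increasing tension raises a string's frequency; the adjustment raises the bass string's frequency.
The beat rate rose, so the adjustment moved the bass string further from 594 Hz — it was already above the reference.

602 Hz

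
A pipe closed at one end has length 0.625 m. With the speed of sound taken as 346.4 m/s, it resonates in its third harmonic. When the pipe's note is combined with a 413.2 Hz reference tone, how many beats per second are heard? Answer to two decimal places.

2.48 Hz

Closed pipe (odd harmonics): f_n = n·v/(4L) = 3·346.4/(4·0.625) = 415.6800 Hz.
f_beat = |415.6800 − 413.2| = 2.48 Hz.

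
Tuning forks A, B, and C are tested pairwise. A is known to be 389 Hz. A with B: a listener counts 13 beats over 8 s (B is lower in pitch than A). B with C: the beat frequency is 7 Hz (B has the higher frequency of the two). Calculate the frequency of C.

380.375 Hz

A–B: Beat frequency = 13/8 = 1.625 Hz.
B is below A, so f_B = 389 − 1.625 = 387.375 Hz.
C is below B, so f_C = 387.375 − 7 = 380.375 Hz.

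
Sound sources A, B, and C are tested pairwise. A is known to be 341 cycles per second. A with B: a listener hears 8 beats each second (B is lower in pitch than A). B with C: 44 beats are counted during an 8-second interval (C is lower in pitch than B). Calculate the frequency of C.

B is below A, so f_B = 341 − 8 = 333 Hz.
B–C: Beat frequency = 44/8 = 5.5 Hz.
C is below B, so f_C = 333 − 5.5 = 327.5 Hz.

327.5 Hz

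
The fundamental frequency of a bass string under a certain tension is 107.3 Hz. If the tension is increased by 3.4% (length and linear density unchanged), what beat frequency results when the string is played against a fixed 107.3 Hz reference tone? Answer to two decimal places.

1.81 Hz

For a string, f ∝ √T, so the new frequency is 107.3·√1.034 = 109.1089 Hz.
f_beat = |109.1089 − 107.3| = 1.81 Hz.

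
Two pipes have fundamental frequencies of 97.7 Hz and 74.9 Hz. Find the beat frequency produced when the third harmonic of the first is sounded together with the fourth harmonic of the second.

Third harmonic of the first: 3·97.7 = 293.1 Hz.
Fourth harmonic of the second: 4·74.9 = 299.6 Hz.
f_beat = |293.1 − 299.6| = 6.5 Hz.

6.5 Hz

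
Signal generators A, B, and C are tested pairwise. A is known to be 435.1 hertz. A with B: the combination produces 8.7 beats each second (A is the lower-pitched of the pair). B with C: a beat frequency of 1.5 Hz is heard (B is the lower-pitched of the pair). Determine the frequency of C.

B is above A, so f_B = 435.1 + 8.7 = 443.8 Hz.
C is above B, so f_C = 443.8 + 1.5 = 445.3 Hz.

445.3 Hz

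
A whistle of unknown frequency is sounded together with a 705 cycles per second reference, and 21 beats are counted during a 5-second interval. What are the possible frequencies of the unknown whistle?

700.8 Hz or 709.2 Hz

Beat frequency = 21/5 = 4.2 Hz.
|f − 705| = 4.2, so f = 705 ± 4.2.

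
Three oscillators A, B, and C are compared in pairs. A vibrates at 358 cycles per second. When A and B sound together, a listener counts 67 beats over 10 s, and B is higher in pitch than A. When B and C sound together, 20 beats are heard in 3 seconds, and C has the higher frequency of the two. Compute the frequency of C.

A–B: Beat frequency = 67/10 = 6.7 Hz.
B is above A, so f_B = 358 + 6.7 = 364.7 Hz.
B–C: Beat frequency = 20/3 = 6.6667 Hz.
C is above B, so f_C = 364.7 + 6.6667 = 371.3667 Hz.

371.3667 Hz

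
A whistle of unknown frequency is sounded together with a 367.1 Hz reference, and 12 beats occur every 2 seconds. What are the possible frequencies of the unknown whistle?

361.1 Hz or 373.1 Hz

Beat frequency = 12/2 = 6 Hz.
|f − 367.1| = 6, so f = 367.1 ± 6.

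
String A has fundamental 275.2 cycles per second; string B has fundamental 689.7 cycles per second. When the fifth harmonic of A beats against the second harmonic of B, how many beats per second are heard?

3.4 Hz

Fifth harmonic of the first: 5·275.2 = 1376.0 Hz.
Second harmonic of the second: 2·689.7 = 1379.4 Hz.
f_beat = |1376.0 − 1379.4| = 3.4 Hz.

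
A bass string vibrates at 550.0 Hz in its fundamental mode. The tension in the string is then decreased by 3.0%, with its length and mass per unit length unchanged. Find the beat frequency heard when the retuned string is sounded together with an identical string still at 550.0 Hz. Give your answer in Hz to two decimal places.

8.31 Hz

For a string, f ∝ √T, so the new frequency is 550.0·√0.970 = 541.6872 Hz.
f_beat = |541.6872 − 550.0| = 8.31 Hz.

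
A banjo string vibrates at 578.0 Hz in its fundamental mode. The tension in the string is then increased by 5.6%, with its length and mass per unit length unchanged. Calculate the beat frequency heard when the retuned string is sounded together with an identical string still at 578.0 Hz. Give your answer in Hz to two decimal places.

15.96 Hz

For a string, f ∝ √T, so the new frequency is 578.0·√1.056 = 593.9636 Hz.
f_beat = |593.9636 − 578.0| = 15.96 Hz.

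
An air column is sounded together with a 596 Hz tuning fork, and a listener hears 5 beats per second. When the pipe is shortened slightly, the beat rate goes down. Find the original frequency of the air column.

|f − 596| = 5, so the air column was at either 591 Hz or 601 Hz.
A shorter pipe has a higher fundamental; the adjustment raises the air column's frequency.
The beat rate fell, so the adjustment moved the air column toward 596 Hz — it must have started below the reference.

591 Hz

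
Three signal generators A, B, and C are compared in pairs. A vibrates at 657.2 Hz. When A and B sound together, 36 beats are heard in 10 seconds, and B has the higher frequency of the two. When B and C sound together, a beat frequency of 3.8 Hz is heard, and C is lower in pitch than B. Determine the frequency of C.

A–B: Beat frequency = 36/10 = 3.6 Hz.
B is above A, so f_B = 657.2 + 3.6 = 660.8 Hz.
C is below B, so f_C = 660.8 − 3.8 = 657 Hz.

657 Hz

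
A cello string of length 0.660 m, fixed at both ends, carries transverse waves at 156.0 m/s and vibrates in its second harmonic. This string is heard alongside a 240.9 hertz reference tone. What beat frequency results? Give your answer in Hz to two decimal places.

4.54 Hz

For a string fixed at both ends, f_n = n·v/(2L) = 2·156.0/(2·0.660) = 236.3636 Hz.
f_beat = |236.3636 − 240.9| = 4.54 Hz.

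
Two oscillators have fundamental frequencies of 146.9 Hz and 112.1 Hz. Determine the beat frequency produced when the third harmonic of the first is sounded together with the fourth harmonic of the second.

7.7 Hz

Third harmonic of the first: 3·146.9 = 440.7 Hz.
Fourth harmonic of the second: 4·112.1 = 448.4 Hz.
f_beat = |440.7 − 448.4| = 7.7 Hz.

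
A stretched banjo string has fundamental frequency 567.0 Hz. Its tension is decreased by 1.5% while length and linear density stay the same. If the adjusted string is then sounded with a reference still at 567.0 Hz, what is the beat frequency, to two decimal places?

4.27 Hz

For a string, f ∝ √T, so the new frequency is 567.0·√0.985 = 562.7314 Hz.
f_beat = |562.7314 − 567.0| = 4.27 Hz.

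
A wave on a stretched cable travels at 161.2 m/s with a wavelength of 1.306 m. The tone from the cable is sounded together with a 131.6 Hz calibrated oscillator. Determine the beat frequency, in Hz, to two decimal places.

8.17 Hz

Source frequency f = v/λ = 161.2/1.306 = 123.4303 Hz.
f_beat = |123.4303 − 131.6| = 8.17 Hz.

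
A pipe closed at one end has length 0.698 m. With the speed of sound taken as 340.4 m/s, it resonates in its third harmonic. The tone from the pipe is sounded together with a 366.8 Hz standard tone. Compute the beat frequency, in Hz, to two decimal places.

1.04 Hz

Closed pipe (odd harmonics): f_n = n·v/(4L) = 3·340.4/(4·0.698) = 365.7593 Hz.
f_beat = |365.7593 − 366.8| = 1.04 Hz.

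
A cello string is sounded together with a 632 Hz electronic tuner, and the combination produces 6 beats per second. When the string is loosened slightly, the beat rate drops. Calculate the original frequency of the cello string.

638 Hz

|f − 632| = 6, so the cello string was at either 626 Hz or 638 Hz.
Reducing tension lowers a string's frequency; the adjustment lowers the cello string's frequency.
The beat rate fell, so the adjustment moved the cello string toward 632 Hz — it must have started above the reference.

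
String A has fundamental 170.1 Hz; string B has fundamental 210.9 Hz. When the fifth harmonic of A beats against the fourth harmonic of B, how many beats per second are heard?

Fifth harmonic of the first: 5·170.1 = 850.5 Hz.
Fourth harmonic of the second: 4·210.9 = 843.6 Hz.
f_beat = |850.5 − 843.6| = 6.9 Hz.

6.9 Hz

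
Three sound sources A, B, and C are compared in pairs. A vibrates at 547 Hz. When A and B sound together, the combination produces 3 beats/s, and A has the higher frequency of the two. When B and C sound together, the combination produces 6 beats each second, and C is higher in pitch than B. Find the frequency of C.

550 Hz

B is below A, so f_B = 547 − 3 = 544 Hz.
C is above B, so f_C = 544 + 6 = 550 Hz.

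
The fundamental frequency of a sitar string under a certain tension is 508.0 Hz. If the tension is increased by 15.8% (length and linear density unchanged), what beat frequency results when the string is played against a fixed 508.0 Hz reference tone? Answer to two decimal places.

For a string, f ∝ √T, so the new frequency is 508.0·√1.158 = 546.6609 Hz.
f_beat = |546.6609 − 508.0| = 38.66 Hz.

38.66 Hz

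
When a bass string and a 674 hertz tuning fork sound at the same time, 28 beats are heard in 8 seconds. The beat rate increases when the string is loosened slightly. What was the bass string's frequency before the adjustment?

670.5 Hz

Beat frequency = 28/8 = 3.5 Hz.
|f − 674| = 3.5, so the bass string was at either 670.5 Hz or 677.5 Hz.
Reducing tension lowers a string's frequency; the adjustment lowers the bass string's frequency.
The beat rate rose, so the adjustment moved the bass string further from 674 Hz — it was already below the reference.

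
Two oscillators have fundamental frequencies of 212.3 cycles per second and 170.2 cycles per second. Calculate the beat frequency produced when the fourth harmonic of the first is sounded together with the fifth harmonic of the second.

Fourth harmonic of the first: 4·212.3 = 849.2 Hz.
Fifth harmonic of the second: 5·170.2 = 851.0 Hz.
f_beat = |849.2 − 851.0| = 1.8 Hz.

1.8 Hz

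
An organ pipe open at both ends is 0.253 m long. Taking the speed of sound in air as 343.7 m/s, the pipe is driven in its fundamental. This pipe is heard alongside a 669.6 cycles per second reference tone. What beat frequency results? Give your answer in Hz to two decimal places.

9.65 Hz

Open pipe: f_n = n·v/(2L) = 1·343.7/(2·0.253) = 679.2490 Hz.
f_beat = |679.2490 − 669.6| = 9.65 Hz.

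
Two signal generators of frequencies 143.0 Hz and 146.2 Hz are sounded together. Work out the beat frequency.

3.2 Hz

The beat frequency equals the magnitude of the frequency difference.
|143.0 − 146.2| = 3.2 Hz.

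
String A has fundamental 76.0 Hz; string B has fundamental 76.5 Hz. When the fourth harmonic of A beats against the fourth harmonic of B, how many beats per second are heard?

Fourth harmonic of the first: 4·76.0 = 304.0 Hz.
Fourth harmonic of the second: 4·76.5 = 306.0 Hz.
f_beat = |304.0 − 306.0| = 2.0 Hz.

2.0 Hz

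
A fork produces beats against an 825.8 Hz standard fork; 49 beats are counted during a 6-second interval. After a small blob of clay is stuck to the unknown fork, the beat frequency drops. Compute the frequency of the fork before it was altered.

833.9667 Hz

Beat frequency = 49/6 = 8.1667 Hz.
|f − 825.8| = 8.1667, so the fork was at either 817.6333 Hz or 833.9667 Hz.
Adding mass to a fork lowers its frequency; the adjustment lowers the fork's frequency.
The beat rate fell, so the adjustment moved the fork toward 825.8 Hz — it must have started above the reference.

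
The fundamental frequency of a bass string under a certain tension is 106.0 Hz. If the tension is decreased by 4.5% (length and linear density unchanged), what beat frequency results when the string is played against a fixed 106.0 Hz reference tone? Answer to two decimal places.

For a string, f ∝ √T, so the new frequency is 106.0·√0.955 = 103.5875 Hz.
f_beat = |103.5875 − 106.0| = 2.41 Hz.

2.41 Hz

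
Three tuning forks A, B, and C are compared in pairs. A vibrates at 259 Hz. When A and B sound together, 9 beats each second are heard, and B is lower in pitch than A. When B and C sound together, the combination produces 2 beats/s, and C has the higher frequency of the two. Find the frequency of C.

252 Hz

B is below A, so f_B = 259 − 9 = 250 Hz.
C is above B, so f_C = 250 + 2 = 252 Hz.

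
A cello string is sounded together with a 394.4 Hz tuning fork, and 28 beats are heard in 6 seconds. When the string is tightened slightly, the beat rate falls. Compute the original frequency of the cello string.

389.7333 Hz

Beat frequency = 28/6 = 4.6667 Hz.
|f − 394.4| = 4.6667, so the cello string was at either 389.7333 Hz or 399.0667 Hz.
Increasing tension raises a string's frequency; the adjustment raises the cello string's frequency.
The beat rate fell, so the adjustment moved the cello string toward 394.4 Hz — it must have started below the reference.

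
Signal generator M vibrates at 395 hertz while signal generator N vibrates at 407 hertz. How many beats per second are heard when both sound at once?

12 Hz

f_beat = |f₁ − f₂|.
|395 − 407| = 12 Hz.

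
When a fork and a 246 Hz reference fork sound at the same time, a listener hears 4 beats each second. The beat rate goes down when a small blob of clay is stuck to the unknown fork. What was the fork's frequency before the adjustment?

|f − 246| = 4, so the fork was at either 242 Hz or 250 Hz.
Adding mass to a fork lowers its frequency; the adjustment lowers the fork's frequency.
The beat rate fell, so the adjustment moved the fork toward 246 Hz — it must have started above the reference.

250 Hz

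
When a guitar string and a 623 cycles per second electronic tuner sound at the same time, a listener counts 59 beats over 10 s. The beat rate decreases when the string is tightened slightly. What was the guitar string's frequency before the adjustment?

Beat frequency = 59/10 = 5.9 Hz.
|f − 623| = 5.9, so the guitar string was at either 617.1 Hz or 628.9 Hz.
Increasing tension raises a string's frequency; the adjustment raises the guitar string's frequency.
The beat rate fell, so the adjustment moved the guitar string toward 623 Hz — it must have started below the reference.

617.1 Hz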